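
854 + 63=917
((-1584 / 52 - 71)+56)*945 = -558495/13 = -42961.15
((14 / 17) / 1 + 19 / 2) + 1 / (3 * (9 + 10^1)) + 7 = 33607/1938 = 17.34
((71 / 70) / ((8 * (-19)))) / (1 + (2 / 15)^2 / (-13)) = -41535/6215888 = -0.01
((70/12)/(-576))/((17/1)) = -35/58752 = 0.00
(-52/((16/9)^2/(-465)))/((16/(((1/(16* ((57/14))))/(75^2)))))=25389/19456000 = 0.00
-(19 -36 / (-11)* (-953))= 34099/11 = 3099.91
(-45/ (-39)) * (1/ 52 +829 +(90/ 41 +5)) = 26742135/27716 = 964.86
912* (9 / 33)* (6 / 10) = 149.24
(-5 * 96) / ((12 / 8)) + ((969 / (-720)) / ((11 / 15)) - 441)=-134259/176 = -762.84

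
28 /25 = 1.12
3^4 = 81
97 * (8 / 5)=776/5 = 155.20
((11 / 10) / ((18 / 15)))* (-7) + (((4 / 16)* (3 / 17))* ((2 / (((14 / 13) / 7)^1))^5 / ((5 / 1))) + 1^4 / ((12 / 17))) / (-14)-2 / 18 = -1288612/5355 = -240.64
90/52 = 45/26 = 1.73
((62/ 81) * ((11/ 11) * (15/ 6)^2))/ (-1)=-4.78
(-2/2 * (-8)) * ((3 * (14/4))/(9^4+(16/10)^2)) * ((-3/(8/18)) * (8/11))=-113400/1804979 = -0.06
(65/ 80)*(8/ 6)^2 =13/9 = 1.44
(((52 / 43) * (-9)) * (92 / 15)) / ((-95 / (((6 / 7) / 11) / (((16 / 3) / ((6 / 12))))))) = 8073/1572725 = 0.01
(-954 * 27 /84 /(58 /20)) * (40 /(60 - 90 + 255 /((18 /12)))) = -42930/1421 = -30.21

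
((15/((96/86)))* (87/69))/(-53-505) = -6235/205344 = -0.03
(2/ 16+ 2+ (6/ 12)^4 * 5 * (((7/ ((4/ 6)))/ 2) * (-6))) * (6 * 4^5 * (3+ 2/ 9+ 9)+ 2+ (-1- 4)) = -55641937/96 = -579603.51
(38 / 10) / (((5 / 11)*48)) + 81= 97409/1200 = 81.17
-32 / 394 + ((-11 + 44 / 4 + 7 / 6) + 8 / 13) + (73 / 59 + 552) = 503103571/906594 = 554.94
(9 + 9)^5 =1889568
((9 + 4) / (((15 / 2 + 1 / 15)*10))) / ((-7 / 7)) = -39/227 = -0.17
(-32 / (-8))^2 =16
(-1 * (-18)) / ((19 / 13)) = 234/19 = 12.32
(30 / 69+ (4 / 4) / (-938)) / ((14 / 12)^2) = 0.32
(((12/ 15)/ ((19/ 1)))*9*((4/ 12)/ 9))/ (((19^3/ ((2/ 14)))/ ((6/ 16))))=1/9122470 = 0.00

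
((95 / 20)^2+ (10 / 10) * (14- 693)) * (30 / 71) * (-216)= 4253715/71 = 59911.48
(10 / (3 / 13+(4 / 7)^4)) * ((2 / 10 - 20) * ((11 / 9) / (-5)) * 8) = 60428368/52655 = 1147.63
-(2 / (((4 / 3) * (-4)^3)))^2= -9/16384 = 0.00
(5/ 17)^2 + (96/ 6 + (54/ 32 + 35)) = 244027/4624 = 52.77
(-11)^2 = 121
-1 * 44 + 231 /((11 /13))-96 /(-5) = 1241/5 = 248.20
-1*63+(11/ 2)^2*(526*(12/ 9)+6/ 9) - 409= 41527/2 = 20763.50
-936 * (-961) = 899496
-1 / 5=-0.20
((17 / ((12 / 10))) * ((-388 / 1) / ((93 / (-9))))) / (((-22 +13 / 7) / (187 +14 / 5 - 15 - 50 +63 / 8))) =-20419567/5828 = -3503.70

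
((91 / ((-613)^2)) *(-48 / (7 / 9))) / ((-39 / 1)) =144/375769 = 0.00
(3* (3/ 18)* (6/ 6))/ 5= 1/10 = 0.10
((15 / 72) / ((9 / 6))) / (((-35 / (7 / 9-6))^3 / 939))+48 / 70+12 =984104039/75014100 = 13.12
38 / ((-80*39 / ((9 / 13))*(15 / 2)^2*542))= -19/68698500 = 0.00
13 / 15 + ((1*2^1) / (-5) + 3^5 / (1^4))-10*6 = 2752/15 = 183.47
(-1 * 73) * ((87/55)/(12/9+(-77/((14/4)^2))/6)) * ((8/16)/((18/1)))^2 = -14819/47520 = -0.31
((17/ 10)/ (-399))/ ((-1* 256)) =17/1021440 = 0.00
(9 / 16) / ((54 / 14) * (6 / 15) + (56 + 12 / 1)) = 315/38944 = 0.01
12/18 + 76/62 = 176/93 = 1.89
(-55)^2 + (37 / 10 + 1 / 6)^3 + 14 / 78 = 3082.99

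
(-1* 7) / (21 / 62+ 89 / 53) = -23002/6631 = -3.47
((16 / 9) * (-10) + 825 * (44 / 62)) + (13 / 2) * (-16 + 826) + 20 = 1632905/279 = 5852.71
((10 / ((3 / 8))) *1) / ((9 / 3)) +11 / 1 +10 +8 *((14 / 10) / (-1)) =841/45 = 18.69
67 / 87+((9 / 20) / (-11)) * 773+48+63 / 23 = 19.89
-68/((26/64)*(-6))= 1088/39 = 27.90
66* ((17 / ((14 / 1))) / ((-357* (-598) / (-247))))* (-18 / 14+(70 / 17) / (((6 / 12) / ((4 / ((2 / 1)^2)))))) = -172843/268226 = -0.64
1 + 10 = 11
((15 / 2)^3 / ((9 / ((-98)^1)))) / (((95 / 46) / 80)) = -3381000/19 = -177947.37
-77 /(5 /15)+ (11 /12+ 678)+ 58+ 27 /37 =224951/444 = 506.65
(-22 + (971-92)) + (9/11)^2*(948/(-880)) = 22794143/26620 = 856.28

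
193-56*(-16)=1089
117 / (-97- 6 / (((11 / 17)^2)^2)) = -1712997/1921303 = -0.89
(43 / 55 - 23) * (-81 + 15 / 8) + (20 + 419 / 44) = 196629/110 = 1787.54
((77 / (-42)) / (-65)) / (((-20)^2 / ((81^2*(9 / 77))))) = 19683/364000 = 0.05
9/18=1/2 = 0.50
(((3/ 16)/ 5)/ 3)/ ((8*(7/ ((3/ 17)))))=3/76160 = 0.00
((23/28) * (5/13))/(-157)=-115/57148 = 0.00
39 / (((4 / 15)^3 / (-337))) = -44357625/64 = -693087.89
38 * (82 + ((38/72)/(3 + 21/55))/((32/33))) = 111496997/35712 = 3122.12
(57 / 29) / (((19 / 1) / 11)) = 33/29 = 1.14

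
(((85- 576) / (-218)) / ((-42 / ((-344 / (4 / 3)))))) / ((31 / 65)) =1372345/47306 = 29.01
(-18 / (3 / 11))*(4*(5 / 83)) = -1320/83 = -15.90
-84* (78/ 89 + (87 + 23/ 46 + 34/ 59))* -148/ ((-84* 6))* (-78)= 898682122/5251 = 171144.95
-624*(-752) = 469248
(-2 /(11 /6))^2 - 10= -1066/121 = -8.81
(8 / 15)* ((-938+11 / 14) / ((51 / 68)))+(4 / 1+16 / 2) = -206156/315 = -654.46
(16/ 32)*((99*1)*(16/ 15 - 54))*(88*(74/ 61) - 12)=-15144756/61 = -248274.69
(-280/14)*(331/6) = -3310/3 = -1103.33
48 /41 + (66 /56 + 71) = 73.35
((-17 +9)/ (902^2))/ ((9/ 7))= -14/1830609 = 0.00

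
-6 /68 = -3/34 = -0.09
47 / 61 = 0.77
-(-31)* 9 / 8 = 279/8 = 34.88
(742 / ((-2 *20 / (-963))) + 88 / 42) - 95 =7463713/420 = 17770.75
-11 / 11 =-1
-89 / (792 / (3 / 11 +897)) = -146405/1452 = -100.83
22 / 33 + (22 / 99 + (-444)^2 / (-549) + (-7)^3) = -384955/549 = -701.19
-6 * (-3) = 18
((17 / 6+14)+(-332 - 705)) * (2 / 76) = -6121/228 = -26.85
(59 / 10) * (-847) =-49973/10 = -4997.30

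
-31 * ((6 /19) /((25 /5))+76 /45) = -46438/855 = -54.31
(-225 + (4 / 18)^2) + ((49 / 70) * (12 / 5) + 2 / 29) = -13107517/58725 = -223.20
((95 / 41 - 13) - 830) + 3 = -34345/41 = -837.68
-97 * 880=-85360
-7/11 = -0.64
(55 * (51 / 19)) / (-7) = -2805/133 = -21.09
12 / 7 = 1.71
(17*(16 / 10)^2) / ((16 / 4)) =272/25 = 10.88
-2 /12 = -1/6 = -0.17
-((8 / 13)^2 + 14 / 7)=-2.38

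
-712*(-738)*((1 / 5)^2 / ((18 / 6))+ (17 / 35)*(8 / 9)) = 40927184/175 = 233869.62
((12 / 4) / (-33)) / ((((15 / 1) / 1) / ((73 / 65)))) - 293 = -3142498/10725 = -293.01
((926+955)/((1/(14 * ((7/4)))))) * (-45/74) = -4147605/148 = -28024.36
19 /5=3.80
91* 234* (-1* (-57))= 1213758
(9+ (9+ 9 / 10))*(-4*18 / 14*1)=-486/5 = -97.20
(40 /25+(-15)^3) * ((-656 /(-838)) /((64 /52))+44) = -126182027/838 = -150575.21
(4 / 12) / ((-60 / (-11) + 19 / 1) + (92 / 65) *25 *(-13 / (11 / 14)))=-1/1683 = 0.00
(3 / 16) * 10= 15/8 = 1.88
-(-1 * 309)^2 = -95481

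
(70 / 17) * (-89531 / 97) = -64610/17 = -3800.59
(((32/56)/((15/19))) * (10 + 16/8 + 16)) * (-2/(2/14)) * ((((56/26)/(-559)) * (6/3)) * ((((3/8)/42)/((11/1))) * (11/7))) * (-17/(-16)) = 323/109005 = 0.00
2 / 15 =0.13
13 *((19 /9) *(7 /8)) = 24.01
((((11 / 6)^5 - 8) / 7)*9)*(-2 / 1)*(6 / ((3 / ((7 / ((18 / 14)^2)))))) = -276.82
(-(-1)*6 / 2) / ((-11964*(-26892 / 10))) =5/53622648 = 0.00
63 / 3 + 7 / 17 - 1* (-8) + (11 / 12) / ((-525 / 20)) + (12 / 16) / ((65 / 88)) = 423151/13923 = 30.39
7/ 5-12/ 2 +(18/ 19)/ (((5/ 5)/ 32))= 2443/95 = 25.72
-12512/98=-6256/49 = -127.67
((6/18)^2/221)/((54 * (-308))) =-1/33081048 = 0.00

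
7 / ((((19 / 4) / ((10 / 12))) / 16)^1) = 1120/57 = 19.65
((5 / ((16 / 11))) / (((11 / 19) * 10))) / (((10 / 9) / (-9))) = -1539/320 = -4.81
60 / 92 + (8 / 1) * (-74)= -13601/23 = -591.35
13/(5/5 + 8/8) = 13/2 = 6.50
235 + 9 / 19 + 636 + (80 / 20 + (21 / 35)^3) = 2079763/2375 = 875.69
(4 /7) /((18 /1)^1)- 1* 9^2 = -80.97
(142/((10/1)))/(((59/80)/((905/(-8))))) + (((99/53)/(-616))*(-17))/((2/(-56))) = -13631087/6254 = -2179.58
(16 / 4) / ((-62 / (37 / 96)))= -37/1488 = -0.02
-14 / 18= -7/9 = -0.78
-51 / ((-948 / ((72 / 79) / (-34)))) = -9/6241 = 0.00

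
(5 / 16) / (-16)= -5/256 = -0.02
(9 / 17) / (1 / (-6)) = -54/17 = -3.18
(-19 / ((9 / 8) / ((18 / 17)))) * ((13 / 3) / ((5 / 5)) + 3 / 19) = -4096/51 = -80.31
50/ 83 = 0.60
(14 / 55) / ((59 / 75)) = 210/649 = 0.32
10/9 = 1.11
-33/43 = -0.77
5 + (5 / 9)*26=175/9 = 19.44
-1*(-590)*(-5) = -2950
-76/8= -9.50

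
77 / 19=4.05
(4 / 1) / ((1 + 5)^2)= 1/9 = 0.11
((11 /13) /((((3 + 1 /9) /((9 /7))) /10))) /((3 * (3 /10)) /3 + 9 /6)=1.94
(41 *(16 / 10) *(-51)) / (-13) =16728/65 = 257.35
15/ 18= 5/6 = 0.83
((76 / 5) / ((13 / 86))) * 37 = 241832/65 = 3720.49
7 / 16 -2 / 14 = 33/112 = 0.29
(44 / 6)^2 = 484/9 = 53.78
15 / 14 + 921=12909/14 = 922.07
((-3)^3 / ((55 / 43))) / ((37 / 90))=-20898/407 = -51.35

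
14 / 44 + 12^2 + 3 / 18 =4768/33 = 144.48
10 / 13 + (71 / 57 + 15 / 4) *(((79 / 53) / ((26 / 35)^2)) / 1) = 116510405/8168784 = 14.26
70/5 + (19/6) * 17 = 407/6 = 67.83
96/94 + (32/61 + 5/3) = 27631/8601 = 3.21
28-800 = -772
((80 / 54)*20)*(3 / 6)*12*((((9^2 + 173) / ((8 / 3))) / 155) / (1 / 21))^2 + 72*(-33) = 26168220/961 = 27230.20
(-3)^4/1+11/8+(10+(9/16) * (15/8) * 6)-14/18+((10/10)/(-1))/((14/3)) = 97.71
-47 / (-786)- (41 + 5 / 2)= -17072/393 = -43.44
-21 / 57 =-7/19 = -0.37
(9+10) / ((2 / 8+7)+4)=76/45 = 1.69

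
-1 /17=-0.06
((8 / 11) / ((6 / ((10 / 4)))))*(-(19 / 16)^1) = -95/264 = -0.36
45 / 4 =11.25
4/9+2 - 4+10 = 76/9 = 8.44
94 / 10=47/5 = 9.40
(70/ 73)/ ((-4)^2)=35/584 = 0.06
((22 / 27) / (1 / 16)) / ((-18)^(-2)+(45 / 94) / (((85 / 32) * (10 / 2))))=16874880/50651 = 333.16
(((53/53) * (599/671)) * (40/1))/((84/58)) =347420/14091 = 24.66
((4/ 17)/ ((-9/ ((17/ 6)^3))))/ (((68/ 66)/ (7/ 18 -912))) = 3068483/5832 = 526.15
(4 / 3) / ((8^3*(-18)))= -1/6912 = 0.00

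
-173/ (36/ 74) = -6401/18 = -355.61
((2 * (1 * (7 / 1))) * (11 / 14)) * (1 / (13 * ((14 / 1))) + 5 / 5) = 2013/182 = 11.06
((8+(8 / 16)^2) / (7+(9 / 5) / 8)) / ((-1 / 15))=-4950/289 = -17.13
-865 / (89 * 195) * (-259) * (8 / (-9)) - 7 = -577129/31239 = -18.47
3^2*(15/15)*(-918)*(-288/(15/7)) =5552064/5 = 1110412.80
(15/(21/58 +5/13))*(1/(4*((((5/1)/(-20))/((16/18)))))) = -30160/1689 = -17.86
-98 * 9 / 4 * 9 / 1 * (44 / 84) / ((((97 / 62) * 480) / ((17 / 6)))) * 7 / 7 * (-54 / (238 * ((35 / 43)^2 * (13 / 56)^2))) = 51071229/2049125 = 24.92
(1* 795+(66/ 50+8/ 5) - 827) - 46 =-1877/25 = -75.08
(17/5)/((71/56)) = 952/355 = 2.68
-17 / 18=-0.94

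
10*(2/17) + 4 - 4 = 20/17 = 1.18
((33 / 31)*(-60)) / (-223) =1980/6913 = 0.29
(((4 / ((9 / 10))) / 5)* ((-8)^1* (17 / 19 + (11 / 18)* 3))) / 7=-9952/3591 = -2.77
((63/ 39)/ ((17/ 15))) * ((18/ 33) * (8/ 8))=1890/2431 = 0.78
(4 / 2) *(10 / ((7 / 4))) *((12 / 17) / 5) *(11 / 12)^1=176/119 = 1.48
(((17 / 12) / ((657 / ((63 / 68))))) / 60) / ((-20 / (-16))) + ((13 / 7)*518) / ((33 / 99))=2886.00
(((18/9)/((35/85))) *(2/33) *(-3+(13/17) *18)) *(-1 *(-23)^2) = -129076/77 = -1676.31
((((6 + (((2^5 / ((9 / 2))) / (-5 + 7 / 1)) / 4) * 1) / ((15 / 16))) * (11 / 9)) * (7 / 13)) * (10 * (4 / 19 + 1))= 3513664/60021 = 58.54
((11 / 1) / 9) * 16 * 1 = 176/9 = 19.56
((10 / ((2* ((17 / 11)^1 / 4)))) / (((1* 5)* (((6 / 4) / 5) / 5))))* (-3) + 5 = -2115/17 = -124.41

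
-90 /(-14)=45/7 = 6.43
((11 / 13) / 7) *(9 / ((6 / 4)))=66/91 = 0.73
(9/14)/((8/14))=9/8 = 1.12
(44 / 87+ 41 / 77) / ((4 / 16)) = 27820/6699 = 4.15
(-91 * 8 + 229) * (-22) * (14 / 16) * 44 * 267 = 112848351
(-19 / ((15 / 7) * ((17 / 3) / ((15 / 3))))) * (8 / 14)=-76/17 = -4.47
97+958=1055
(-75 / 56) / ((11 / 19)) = -1425/616 = -2.31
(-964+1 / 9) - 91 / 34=-295769/306 = -966.57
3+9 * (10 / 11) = 123/11 = 11.18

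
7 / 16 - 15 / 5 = -41/16 = -2.56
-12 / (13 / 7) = -84/13 = -6.46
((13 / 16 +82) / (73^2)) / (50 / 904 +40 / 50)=748625/41203828 = 0.02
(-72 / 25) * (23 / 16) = -207/50 = -4.14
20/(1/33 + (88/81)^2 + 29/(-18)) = -2886840/57809 = -49.94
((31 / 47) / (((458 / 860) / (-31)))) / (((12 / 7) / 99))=-47728065/21526 = -2217.23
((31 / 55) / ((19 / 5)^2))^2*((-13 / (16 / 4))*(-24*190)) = 18739500/829939 = 22.58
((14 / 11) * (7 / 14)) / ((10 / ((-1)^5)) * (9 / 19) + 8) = 133/682 = 0.20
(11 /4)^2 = 121/16 = 7.56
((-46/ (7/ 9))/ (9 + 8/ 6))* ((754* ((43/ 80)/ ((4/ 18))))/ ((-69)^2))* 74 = -162.24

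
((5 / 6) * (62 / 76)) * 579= 29915/76 = 393.62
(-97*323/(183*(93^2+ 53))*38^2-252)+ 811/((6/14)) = 22516957/13969 = 1611.92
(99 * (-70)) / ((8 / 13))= -45045/4 = -11261.25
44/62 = 22/31 = 0.71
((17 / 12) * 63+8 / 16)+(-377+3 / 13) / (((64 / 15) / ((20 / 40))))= 37937/832 = 45.60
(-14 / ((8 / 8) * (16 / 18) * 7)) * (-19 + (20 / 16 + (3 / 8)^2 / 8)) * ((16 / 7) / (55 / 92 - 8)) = -89493/7264 = -12.32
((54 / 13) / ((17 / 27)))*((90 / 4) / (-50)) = -6561/2210 = -2.97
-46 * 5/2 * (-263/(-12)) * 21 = -211715/4 = -52928.75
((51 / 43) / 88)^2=2601/14318656 = 0.00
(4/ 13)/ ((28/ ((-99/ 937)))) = -99/85267 = 0.00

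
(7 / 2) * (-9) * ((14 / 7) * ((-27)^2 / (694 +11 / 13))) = -66.10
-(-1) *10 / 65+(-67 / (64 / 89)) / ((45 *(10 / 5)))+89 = 6598321/74880 = 88.12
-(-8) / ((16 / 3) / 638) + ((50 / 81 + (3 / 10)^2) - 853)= 104.71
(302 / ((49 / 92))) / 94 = 13892/2303 = 6.03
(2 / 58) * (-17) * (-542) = 9214/29 = 317.72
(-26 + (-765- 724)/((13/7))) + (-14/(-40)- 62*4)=-279609/260 = -1075.42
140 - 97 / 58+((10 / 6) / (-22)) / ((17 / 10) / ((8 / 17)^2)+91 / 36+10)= 138.32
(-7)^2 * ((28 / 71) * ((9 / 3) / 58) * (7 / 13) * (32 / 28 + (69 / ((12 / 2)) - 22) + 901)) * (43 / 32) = 552335301/856544 = 644.84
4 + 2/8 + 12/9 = 67/12 = 5.58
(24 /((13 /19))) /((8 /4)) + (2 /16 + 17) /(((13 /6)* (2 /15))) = 7989/104 = 76.82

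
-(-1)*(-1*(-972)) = 972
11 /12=0.92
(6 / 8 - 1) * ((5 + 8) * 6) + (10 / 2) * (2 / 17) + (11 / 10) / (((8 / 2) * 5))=-18.86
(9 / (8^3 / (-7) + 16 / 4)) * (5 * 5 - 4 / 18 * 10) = -2.96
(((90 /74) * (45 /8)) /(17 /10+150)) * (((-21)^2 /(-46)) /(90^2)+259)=482514795/41310944 = 11.68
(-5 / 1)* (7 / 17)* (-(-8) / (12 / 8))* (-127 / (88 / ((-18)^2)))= 960120/187 = 5134.33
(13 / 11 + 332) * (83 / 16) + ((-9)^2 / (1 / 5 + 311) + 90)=124511435/68464 = 1818.64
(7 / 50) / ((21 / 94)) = 47/75 = 0.63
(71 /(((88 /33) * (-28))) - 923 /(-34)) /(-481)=-99755/1831648 = -0.05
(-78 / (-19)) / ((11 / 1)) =78/209 = 0.37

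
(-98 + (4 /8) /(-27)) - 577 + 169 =-27325/54 = -506.02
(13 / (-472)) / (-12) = 13/5664 = 0.00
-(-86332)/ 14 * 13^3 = 13547957.43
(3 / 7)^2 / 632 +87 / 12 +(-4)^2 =720015/30968 = 23.25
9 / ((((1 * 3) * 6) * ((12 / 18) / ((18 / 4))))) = 27/8 = 3.38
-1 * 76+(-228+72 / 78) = -3940/13 = -303.08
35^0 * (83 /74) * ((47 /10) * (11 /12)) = 42911/8880 = 4.83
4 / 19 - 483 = -9173/19 = -482.79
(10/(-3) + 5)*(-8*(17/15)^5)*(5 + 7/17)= -61471456/455625 = -134.92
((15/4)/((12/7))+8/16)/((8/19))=817/128 = 6.38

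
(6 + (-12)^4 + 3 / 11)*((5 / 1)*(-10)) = -11408250/11 = -1037113.64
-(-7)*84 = 588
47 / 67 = 0.70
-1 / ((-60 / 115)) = 23/12 = 1.92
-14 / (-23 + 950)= -14/927 = -0.02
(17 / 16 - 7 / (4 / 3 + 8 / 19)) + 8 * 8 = 24429/400 = 61.07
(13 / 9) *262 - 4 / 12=3403/9 = 378.11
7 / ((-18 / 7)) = -49/18 = -2.72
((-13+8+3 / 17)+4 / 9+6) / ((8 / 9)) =31/17 = 1.82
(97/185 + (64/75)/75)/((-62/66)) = -1226423/2150625 = -0.57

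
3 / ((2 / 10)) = 15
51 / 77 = 0.66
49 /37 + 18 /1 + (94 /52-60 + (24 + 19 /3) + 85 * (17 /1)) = 4145639/2886 = 1436.47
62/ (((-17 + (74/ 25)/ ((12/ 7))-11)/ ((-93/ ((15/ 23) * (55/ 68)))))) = 18036048/43351 = 416.05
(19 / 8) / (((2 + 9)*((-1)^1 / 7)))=-133/88 = -1.51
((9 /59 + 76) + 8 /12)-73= 676/177 = 3.82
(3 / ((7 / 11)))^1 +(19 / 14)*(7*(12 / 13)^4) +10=4320727/199927 = 21.61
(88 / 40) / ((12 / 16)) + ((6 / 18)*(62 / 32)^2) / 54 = 613061/207360 = 2.96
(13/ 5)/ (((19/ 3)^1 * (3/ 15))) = 39/19 = 2.05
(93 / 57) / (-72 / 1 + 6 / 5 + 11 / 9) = -45/1919 = -0.02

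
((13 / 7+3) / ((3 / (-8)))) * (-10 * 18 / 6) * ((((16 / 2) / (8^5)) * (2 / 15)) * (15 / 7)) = 85/3136 = 0.03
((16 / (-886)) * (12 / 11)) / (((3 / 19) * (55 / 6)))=-0.01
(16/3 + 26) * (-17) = -1598/3 = -532.67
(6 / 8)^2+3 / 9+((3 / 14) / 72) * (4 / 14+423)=845/392 = 2.16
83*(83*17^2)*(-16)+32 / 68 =-541530504/17 = -31854735.53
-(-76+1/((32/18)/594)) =-2065/8 = -258.12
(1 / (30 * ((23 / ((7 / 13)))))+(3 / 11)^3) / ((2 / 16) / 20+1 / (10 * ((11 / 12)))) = 4024112/22033011 = 0.18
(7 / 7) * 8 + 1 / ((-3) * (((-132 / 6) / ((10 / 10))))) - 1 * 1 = 463/66 = 7.02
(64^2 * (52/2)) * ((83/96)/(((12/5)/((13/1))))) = 4488640/9 = 498737.78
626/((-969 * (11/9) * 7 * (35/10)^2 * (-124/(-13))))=-24414/37779049 = 0.00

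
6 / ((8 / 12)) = 9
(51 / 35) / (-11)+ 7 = 2644/385 = 6.87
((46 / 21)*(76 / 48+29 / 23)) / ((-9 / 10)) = -3925/567 = -6.92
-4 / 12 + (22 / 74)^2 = -1006/4107 = -0.24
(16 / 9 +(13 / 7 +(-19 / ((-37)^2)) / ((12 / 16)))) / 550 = 5671/862470 = 0.01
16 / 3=5.33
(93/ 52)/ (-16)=-93/832 = -0.11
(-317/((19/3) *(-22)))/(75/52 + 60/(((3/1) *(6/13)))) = 74178/1459865 = 0.05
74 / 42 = 37/21 = 1.76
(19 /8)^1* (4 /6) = 19/12 = 1.58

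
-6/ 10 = -3/5 = -0.60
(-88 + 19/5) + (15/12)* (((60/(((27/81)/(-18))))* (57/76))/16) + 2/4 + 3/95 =-831477/3040 = -273.51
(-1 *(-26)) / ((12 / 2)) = 4.33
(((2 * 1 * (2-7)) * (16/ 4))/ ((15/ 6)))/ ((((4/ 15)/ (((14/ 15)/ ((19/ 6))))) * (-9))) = 112/57 = 1.96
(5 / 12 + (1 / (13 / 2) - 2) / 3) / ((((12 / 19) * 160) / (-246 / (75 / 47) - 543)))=10265681/7488000 = 1.37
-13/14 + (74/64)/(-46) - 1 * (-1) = 477/10304 = 0.05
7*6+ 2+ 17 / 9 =413/9 = 45.89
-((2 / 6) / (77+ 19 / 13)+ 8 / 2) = -12253/3060 = -4.00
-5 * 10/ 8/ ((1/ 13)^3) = -13731.25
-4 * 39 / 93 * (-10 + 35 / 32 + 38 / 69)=239837/17112 = 14.02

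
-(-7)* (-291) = -2037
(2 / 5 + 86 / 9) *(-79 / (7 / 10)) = -10112/9 = -1123.56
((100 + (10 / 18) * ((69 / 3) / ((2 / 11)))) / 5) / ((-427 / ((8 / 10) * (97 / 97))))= -1226/19215 = -0.06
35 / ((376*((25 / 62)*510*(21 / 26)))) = 403/719100 = 0.00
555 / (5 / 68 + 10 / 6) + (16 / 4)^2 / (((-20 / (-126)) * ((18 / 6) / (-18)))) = -101484/355 = -285.87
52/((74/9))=234/37 = 6.32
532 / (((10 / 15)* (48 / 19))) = 2527/8 = 315.88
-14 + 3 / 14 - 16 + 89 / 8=-1045/56 = -18.66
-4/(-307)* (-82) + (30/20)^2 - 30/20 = -0.32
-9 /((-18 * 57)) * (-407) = -407/114 = -3.57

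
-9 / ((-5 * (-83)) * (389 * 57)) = -3/3067265 = 0.00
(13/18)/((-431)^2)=13/3343698 = 0.00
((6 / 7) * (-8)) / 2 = -24/7 = -3.43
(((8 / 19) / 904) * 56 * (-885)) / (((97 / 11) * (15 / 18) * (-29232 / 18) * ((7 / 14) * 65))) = 23364/392568215 = 0.00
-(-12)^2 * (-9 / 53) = 1296/53 = 24.45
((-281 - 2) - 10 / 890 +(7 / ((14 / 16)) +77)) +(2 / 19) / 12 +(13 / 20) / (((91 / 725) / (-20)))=-21418381/71022 = -301.57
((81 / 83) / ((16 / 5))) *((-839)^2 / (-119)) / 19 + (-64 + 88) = -213025413/3002608 = -70.95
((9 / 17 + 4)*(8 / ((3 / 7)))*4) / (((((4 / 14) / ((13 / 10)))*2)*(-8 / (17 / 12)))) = -49049/360 = -136.25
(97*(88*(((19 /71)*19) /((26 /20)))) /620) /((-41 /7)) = -10785236/1173133 = -9.19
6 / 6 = 1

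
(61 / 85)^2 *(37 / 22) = 0.87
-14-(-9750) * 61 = 594736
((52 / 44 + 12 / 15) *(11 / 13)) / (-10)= -109/650 = -0.17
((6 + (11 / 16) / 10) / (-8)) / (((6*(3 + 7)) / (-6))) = 971/12800 = 0.08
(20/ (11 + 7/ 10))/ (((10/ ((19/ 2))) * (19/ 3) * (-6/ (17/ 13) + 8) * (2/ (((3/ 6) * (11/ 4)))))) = 935/18096 = 0.05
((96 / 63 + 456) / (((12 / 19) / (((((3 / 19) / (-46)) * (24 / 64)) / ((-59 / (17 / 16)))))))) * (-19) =-387923/1215872 = -0.32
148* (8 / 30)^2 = 2368/225 = 10.52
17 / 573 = 0.03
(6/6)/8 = 1/8 = 0.12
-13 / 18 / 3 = -13/54 = -0.24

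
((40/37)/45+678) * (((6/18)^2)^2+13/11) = 240232048/296703 = 809.67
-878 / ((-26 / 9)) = 3951/13 = 303.92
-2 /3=-0.67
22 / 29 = 0.76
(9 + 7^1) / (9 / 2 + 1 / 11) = 352/101 = 3.49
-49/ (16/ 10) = -245/8 = -30.62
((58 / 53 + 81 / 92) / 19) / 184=9629/17046496 = 0.00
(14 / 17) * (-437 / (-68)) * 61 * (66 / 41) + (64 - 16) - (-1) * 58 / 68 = 13473251/23698 = 568.54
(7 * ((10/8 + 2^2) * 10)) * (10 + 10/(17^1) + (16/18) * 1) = 215110/51 = 4217.84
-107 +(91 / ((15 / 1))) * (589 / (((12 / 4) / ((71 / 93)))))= 802.33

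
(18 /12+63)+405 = 939/2 = 469.50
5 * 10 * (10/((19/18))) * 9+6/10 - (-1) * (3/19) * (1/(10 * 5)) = 4263.76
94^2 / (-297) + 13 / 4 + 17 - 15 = -24.50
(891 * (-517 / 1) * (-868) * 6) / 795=799683192/265 = 3017672.42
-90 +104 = 14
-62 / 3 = -20.67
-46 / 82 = -23/41 = -0.56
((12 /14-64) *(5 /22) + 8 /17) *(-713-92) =2089435/187 = 11173.45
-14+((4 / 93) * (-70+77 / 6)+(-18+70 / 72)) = -12457/372 = -33.49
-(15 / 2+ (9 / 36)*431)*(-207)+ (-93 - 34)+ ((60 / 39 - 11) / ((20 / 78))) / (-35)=16611563/700 = 23730.80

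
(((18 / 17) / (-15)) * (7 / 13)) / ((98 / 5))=-3/1547 = 0.00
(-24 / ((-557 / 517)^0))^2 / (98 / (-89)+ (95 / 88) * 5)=501248/3739 = 134.06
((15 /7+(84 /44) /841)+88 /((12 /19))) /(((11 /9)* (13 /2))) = 164910972/9260251 = 17.81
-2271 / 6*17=-12869/2 = -6434.50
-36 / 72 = -1/2 = -0.50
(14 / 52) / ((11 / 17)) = 119/286 = 0.42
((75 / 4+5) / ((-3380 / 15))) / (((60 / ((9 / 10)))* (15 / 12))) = -171/135200 = 0.00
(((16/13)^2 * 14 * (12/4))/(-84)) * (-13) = 128/13 = 9.85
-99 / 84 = -33/28 = -1.18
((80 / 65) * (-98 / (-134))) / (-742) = -56/46163 = 0.00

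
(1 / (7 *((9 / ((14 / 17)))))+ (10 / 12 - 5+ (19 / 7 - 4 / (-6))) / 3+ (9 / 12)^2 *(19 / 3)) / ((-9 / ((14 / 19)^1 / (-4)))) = 56783/837216 = 0.07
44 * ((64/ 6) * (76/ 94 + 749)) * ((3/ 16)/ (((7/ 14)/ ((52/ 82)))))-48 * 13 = 160060368/1927 = 83061.94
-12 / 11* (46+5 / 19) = -10548/209 = -50.47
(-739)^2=546121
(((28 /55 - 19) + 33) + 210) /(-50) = -6174/1375 = -4.49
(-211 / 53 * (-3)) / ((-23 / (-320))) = 202560/1219 = 166.17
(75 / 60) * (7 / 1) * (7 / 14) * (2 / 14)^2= 5/56 = 0.09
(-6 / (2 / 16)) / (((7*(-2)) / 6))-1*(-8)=200/7 = 28.57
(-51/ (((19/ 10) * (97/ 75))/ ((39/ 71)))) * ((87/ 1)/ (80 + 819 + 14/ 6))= -14974875/13608712 = -1.10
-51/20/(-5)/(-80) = -51/8000 = -0.01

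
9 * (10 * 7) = 630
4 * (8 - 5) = 12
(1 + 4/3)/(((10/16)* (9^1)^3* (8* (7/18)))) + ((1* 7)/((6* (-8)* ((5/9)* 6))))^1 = -1637/38880 = -0.04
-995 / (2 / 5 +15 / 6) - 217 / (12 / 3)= -46093/116 = -397.35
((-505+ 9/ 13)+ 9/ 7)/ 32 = -45775/2912 = -15.72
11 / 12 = 0.92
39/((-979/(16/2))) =-312/979 = -0.32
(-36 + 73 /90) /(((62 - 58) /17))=-53839/360 = -149.55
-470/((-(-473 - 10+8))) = -94/95 = -0.99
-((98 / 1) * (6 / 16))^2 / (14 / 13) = -40131/32 = -1254.09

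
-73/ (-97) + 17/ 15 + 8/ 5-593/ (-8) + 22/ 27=8215879/104760 = 78.43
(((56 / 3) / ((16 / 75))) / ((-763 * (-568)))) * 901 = 22525/123824 = 0.18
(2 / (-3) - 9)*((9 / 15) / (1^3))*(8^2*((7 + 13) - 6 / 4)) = -34336/5 = -6867.20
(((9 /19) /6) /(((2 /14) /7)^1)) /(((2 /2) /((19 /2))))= 147/4 = 36.75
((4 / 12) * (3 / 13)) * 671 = 671/13 = 51.62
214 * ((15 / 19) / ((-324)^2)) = 535/332424 = 0.00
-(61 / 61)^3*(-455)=455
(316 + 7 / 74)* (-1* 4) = -46782/37 = -1264.38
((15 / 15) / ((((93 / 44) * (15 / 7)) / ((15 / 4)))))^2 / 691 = 5929/5976459 = 0.00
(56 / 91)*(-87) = -696/13 = -53.54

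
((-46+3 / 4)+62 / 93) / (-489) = 535/5868 = 0.09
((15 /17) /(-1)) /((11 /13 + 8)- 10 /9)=-0.11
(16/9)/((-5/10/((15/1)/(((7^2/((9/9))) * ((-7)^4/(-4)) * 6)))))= 320/1058841 = 0.00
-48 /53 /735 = -16/12985 = 0.00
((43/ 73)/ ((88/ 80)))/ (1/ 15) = 6450/803 = 8.03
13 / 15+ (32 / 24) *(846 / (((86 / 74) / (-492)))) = -477536.62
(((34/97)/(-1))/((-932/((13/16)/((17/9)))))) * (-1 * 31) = -3627/723232 = -0.01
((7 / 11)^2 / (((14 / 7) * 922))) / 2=49/446248 = 0.00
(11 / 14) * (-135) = -1485/14 = -106.07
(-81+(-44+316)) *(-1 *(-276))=52716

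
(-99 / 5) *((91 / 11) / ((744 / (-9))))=2457/1240 = 1.98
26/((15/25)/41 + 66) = 410/1041 = 0.39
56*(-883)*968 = -47865664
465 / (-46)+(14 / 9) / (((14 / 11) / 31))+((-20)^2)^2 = 160027.78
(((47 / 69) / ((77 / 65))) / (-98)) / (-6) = 3055/3124044 = 0.00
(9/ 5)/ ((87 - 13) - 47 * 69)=-9/15845 = 0.00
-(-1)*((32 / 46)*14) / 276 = 56/1587 = 0.04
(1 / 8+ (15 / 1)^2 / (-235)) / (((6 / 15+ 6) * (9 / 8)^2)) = -1565/15228 = -0.10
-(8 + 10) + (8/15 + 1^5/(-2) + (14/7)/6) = -529/30 = -17.63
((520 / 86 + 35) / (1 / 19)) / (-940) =-6707/8084 = -0.83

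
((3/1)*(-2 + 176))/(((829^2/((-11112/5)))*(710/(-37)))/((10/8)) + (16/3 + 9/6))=53654292/488643481 = 0.11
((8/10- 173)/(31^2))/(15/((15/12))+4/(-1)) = -861/38440 = -0.02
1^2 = 1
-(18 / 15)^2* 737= -26532/25 = -1061.28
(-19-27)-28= -74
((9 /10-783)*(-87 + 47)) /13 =2406.46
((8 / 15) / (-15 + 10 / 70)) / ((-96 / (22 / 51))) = 77/477360 = 0.00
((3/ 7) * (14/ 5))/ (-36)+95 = 2849/30 = 94.97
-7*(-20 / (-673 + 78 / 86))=-301/1445 = -0.21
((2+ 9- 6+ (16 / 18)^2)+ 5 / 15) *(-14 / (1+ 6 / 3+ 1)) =-1736/81 = -21.43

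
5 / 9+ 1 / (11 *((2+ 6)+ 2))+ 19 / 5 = 4321/990 = 4.36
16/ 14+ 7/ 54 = 481/378 = 1.27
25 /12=2.08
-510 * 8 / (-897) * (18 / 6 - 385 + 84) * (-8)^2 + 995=-25640415/299 = -85753.90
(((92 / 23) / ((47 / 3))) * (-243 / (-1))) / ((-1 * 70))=-1458/1645 = -0.89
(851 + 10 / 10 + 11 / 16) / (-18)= -13643/288 = -47.37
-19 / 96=-0.20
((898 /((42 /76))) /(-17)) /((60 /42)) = -17062/255 = -66.91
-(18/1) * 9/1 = -162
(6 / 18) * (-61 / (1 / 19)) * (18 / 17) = -6954/17 = -409.06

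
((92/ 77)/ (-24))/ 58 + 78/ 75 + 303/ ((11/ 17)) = 469.31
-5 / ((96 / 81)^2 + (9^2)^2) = -3645/4783993 = 0.00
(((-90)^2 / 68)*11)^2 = 496175625/289 = 1716870.67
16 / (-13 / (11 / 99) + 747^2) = 4/139473 = 0.00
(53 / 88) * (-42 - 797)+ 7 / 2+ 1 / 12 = -132455/264 = -501.72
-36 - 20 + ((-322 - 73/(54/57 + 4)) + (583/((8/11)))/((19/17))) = 2318143/7144 = 324.49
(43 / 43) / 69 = 1/69 = 0.01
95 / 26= 3.65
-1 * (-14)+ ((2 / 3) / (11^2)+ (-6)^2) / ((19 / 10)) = 227258/6897 = 32.95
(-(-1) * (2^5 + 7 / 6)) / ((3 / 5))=995/18 = 55.28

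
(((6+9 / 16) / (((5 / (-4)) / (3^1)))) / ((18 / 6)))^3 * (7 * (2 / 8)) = -64827/256 = -253.23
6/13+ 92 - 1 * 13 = 1033/13 = 79.46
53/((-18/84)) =-742/3 = -247.33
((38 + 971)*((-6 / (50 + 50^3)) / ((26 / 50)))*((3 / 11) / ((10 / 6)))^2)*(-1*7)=1716309/98351825 = 0.02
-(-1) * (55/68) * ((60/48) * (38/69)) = 0.56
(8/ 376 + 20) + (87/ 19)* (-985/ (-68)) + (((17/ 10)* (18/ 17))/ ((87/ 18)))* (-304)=-236546819/8804980 = -26.87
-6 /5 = -1.20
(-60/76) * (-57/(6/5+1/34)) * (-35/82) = -133875/8569 = -15.62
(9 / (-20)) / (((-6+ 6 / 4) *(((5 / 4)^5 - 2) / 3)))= 512/1795 = 0.29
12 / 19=0.63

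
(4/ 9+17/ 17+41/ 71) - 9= -4459/639 = -6.98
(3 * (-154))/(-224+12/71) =16401/7946 = 2.06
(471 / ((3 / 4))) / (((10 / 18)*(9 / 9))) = 5652/5 = 1130.40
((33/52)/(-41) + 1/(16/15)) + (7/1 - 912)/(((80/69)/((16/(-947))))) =113952453/8076016 = 14.11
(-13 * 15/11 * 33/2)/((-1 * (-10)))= -29.25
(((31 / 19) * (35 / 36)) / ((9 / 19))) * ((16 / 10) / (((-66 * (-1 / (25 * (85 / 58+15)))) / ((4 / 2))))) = 5180875/77517 = 66.84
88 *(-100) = -8800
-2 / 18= -1/9 = -0.11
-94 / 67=-1.40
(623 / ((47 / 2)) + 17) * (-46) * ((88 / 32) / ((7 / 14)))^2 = -5691235/94 = -60545.05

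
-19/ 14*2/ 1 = -19/7 = -2.71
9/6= 3/2 = 1.50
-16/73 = -0.22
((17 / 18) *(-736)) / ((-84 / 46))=71944/189 = 380.66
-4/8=-1/2 = -0.50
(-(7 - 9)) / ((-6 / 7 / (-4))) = 28/3 = 9.33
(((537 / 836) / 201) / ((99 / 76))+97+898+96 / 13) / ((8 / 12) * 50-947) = -950783180/866630193 = -1.10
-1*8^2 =-64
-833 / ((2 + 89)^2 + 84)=-119/1195 = -0.10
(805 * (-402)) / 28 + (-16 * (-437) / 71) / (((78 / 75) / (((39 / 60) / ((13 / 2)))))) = -21317665/1846 = -11548.03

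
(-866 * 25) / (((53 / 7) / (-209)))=31673950/53 = 597621.70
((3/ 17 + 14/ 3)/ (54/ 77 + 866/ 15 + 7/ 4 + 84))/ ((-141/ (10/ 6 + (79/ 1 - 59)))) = -1901900/368474031 = -0.01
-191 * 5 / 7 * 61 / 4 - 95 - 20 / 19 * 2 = -1158505/532 = -2177.64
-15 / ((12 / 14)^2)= -245/12 = -20.42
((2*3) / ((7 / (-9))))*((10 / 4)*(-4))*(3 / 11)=1620/77 = 21.04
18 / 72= 1/4 = 0.25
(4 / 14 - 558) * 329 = -183488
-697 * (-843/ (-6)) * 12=-1175142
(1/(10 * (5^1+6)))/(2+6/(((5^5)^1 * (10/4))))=3125/687764 = 0.00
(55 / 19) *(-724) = -39820/19 = -2095.79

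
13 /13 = 1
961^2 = 923521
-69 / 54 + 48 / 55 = -401/990 = -0.41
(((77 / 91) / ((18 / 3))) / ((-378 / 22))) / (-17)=121/250614 = 0.00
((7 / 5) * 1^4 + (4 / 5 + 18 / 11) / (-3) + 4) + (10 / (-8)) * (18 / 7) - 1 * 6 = -10687/2310 = -4.63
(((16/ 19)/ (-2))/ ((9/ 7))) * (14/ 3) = -784/513 = -1.53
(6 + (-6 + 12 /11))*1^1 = 1.09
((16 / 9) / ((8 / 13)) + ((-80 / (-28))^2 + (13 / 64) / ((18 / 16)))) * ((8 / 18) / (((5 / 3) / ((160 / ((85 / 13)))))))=8242832/112455 = 73.30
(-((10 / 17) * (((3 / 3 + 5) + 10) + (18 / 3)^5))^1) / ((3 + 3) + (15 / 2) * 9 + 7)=-155840/2737 = -56.94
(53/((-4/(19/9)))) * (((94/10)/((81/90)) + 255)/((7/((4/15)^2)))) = -75.43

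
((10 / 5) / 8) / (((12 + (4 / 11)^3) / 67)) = 1.39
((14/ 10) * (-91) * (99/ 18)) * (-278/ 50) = 973973/250 = 3895.89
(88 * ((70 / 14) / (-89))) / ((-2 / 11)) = 2420/89 = 27.19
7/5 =1.40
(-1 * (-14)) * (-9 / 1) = -126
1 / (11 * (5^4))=1/6875 = 0.00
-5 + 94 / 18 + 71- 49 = 200/9 = 22.22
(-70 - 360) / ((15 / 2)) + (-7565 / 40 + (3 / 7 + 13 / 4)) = -40787/168 = -242.78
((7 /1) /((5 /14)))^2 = 9604/25 = 384.16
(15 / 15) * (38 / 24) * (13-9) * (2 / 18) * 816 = 5168/9 = 574.22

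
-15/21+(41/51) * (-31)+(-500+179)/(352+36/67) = -223848239/8432340 = -26.55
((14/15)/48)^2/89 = 49/11534400 = 0.00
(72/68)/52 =9/442 = 0.02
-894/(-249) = 298/83 = 3.59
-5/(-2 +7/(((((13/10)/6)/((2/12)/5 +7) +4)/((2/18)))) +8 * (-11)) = 10935/196408 = 0.06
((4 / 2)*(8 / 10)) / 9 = 8/45 = 0.18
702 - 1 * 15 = 687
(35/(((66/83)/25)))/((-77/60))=-103750/121 = -857.44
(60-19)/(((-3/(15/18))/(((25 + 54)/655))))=-3239/2358 = -1.37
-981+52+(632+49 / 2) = -545/2 = -272.50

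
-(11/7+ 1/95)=-1052/665 = -1.58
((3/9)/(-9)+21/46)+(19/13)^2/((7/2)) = 1.03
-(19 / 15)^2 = -1.60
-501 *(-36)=18036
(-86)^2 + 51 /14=103595/14 = 7399.64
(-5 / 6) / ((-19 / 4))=10/57 = 0.18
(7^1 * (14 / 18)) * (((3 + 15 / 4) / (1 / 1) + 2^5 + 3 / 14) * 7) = 53459/36 = 1484.97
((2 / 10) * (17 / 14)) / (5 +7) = 17/840 = 0.02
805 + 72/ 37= 29857/37 = 806.95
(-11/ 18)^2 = 0.37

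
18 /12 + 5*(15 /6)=14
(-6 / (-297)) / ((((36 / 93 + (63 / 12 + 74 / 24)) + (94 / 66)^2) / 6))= 1023/90718 = 0.01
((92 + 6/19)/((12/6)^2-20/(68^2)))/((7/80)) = 162209920/614327 = 264.04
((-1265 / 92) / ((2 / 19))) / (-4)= 1045/32 = 32.66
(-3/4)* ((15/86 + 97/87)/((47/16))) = -19294/58609 = -0.33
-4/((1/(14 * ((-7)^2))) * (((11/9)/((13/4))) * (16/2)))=-40131/44 = -912.07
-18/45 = -2/5 = -0.40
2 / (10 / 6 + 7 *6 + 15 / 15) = 3/67 = 0.04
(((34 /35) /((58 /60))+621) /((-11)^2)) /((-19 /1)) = -0.27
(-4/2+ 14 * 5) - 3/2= 133/2 = 66.50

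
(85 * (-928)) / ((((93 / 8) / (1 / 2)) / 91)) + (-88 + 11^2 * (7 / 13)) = -373287781/1209 = -308757.47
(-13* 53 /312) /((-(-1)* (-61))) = 53/1464 = 0.04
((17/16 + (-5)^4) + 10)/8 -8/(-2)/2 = 10433/128 = 81.51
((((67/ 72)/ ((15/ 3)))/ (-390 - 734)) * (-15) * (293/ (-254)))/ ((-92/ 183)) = 1197491/210125056 = 0.01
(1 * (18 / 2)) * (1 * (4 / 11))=36/11 = 3.27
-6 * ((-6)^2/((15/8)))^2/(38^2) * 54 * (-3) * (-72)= -161243136/9025 = -17866.28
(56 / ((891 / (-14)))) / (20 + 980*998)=-196/217862865 = 0.00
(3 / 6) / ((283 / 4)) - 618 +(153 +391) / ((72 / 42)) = -255260/849 = -300.66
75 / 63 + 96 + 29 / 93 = 21158/217 = 97.50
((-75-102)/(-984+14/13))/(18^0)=2301/12778 = 0.18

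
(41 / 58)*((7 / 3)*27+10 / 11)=45.18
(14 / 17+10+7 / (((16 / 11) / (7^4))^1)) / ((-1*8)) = -1445.70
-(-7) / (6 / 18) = 21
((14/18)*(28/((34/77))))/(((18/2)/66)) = 166012/459 = 361.68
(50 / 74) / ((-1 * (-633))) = 25/23421 = 0.00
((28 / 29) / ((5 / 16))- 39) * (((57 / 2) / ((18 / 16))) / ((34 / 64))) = -12663424/7395 = -1712.43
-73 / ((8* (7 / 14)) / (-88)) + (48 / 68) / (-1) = 27290/17 = 1605.29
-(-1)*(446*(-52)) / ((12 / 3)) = -5798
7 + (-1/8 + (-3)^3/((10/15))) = -269/8 = -33.62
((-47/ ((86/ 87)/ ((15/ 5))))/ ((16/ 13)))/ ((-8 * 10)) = 159471/110080 = 1.45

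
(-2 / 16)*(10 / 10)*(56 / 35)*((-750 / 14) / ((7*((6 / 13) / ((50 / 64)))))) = 8125/3136 = 2.59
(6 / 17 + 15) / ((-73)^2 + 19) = 261/90916 = 0.00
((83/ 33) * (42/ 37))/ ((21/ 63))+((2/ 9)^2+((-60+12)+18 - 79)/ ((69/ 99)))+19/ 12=-443399555/3032964 = -146.19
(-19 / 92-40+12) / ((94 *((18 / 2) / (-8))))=865/3243 = 0.27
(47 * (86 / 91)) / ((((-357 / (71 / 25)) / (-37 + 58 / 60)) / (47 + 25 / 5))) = 620455084/937125 = 662.08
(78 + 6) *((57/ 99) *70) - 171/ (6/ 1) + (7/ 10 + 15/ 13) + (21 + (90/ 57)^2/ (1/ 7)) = 3397.26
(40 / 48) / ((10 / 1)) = 1/12 = 0.08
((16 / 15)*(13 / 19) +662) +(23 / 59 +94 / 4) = 23091019/33630 = 686.62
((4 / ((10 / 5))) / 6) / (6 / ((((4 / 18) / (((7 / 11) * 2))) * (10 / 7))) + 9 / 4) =220/17361 = 0.01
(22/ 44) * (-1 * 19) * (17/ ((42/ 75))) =-8075/28 = -288.39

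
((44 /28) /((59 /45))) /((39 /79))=13035/5369 = 2.43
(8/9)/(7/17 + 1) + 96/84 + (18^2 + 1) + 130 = 86330/189 = 456.77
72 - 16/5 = 344/5 = 68.80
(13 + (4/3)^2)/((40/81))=1197/40 = 29.92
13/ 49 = 0.27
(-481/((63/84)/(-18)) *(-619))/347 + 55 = -7126651/347 = -20537.90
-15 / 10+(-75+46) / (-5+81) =-143/76 = -1.88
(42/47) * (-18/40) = -189/470 = -0.40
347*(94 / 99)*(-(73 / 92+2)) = -4191413/4554 = -920.38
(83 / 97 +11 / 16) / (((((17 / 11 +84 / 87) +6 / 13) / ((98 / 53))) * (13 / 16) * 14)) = 764005/9053301 = 0.08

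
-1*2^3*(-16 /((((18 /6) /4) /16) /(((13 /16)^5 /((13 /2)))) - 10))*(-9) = 16451136/130517 = 126.05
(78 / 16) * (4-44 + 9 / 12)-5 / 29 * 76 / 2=-183647/928 = -197.90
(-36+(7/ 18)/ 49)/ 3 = -4535/378 = -12.00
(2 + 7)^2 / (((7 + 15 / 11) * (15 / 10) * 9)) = 33/46 = 0.72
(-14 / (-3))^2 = 196/9 = 21.78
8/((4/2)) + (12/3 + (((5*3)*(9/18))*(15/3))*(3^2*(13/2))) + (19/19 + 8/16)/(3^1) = 8809/4 = 2202.25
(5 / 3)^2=25/9 = 2.78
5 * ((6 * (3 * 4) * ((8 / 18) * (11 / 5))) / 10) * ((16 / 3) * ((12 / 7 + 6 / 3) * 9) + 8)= 229504/35 = 6557.26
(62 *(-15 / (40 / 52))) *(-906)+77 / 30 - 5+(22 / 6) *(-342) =32822927/30 = 1094097.57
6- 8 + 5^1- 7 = -4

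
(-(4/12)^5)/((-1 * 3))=1/729 = 0.00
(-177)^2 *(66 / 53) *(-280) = -578959920/53 = -10923772.08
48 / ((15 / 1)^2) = 16/75 = 0.21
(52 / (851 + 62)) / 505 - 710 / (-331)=2.15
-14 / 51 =-0.27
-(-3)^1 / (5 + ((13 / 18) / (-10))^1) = 540/887 = 0.61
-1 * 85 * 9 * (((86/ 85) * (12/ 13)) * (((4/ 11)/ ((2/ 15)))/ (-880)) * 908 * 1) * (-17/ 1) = -53763588/1573 = -34179.01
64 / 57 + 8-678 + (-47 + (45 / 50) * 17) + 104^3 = 1124163.42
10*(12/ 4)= 30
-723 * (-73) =52779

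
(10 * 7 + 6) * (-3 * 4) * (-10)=9120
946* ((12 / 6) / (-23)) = -82.26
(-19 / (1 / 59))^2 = 1256641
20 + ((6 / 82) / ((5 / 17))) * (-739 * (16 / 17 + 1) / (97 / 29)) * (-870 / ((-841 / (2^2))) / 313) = 23140156/1244801 = 18.59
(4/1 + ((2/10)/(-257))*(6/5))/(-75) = -25694/481875 = -0.05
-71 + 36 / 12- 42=-110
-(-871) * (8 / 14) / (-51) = -3484/357 = -9.76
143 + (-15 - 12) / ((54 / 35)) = 251/2 = 125.50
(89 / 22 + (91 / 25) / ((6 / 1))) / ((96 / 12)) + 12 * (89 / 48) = 18836/825 = 22.83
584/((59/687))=401208/59 = 6800.14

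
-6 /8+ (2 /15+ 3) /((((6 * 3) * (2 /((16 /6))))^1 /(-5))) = -619/324 = -1.91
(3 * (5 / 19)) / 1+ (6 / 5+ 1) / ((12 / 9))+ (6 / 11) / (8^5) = 2.44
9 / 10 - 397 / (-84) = 2363/420 = 5.63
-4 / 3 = -1.33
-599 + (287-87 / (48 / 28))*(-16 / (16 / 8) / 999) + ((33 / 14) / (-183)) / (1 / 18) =-9497154/15799 = -601.12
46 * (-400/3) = -18400/3 = -6133.33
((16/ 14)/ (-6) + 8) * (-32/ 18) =-2624/189 = -13.88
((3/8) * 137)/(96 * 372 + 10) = 411/285776 = 0.00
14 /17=0.82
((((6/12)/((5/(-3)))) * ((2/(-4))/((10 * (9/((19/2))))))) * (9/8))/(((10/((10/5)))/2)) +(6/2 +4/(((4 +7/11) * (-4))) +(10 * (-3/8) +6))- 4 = 424907/408000 = 1.04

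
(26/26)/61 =1/61 = 0.02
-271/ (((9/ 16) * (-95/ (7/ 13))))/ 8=3794/11115 = 0.34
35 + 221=256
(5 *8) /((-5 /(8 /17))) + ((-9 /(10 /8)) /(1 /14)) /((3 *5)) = -4456/425 = -10.48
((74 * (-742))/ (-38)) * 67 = 1839418/19 = 96811.47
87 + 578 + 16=681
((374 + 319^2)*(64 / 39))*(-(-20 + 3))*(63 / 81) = 259286720/117 = 2216125.81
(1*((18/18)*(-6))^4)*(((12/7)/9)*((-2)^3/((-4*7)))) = 3456/49 = 70.53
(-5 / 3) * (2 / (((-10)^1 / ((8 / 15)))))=8/45 = 0.18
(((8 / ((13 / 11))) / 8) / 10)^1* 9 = 99/130 = 0.76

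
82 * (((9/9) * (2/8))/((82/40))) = 10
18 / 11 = 1.64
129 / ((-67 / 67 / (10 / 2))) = -645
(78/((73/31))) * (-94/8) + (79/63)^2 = -224619301/579474 = -387.63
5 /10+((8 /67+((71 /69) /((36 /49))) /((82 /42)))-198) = -447313675/2274516 = -196.66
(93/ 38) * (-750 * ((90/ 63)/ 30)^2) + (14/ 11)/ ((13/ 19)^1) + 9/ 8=-1253635/1065064 = -1.18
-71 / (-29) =71/29 = 2.45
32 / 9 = 3.56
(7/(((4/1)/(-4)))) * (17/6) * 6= -119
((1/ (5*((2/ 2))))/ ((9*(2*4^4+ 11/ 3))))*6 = 2/7735 = 0.00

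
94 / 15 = 6.27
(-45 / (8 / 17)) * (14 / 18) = -595/8 = -74.38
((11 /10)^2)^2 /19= 14641/190000 = 0.08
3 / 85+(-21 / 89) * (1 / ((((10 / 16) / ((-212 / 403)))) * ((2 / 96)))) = 29170257/3048695 = 9.57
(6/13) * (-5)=-30/13 = -2.31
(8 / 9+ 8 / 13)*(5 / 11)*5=400/117 = 3.42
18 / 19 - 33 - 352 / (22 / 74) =-23105/19 = -1216.05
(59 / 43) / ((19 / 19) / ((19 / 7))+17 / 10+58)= 11210/490759 = 0.02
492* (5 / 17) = 2460/17 = 144.71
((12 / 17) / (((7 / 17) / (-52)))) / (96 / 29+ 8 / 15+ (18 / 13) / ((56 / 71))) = -14114880/886573 = -15.92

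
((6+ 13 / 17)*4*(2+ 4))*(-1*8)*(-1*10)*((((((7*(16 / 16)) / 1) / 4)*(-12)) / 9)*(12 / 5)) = -1236480/17 = -72734.12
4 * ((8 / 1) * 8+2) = 264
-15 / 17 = -0.88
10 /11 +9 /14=239/154 = 1.55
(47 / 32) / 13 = 47/416 = 0.11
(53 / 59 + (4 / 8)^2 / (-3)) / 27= 577/19116 = 0.03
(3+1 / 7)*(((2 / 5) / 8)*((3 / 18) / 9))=11/3780 = 0.00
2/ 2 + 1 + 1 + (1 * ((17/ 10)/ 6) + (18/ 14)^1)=1919/420 = 4.57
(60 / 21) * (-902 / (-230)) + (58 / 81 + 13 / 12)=678359/52164 = 13.00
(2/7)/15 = 2/105 = 0.02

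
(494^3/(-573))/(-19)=6344936/573 = 11073.19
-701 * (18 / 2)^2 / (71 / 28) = -1589868/71 = -22392.51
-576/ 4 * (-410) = 59040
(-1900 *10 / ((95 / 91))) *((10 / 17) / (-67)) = 182000/1139 = 159.79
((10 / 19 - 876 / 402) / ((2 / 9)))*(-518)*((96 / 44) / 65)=129.32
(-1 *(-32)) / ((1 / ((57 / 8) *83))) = 18924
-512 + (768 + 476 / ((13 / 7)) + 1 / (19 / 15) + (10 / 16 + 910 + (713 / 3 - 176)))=8805385/5928 = 1485.39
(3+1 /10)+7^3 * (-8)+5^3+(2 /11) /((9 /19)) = -2615.52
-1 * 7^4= -2401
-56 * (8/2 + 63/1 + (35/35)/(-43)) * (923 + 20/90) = -148897280/43 = -3462727.44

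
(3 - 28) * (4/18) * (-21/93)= 350/279 = 1.25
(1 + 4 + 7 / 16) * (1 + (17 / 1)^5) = 61763823/8 = 7720477.88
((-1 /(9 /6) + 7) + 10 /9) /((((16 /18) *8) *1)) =67/64 = 1.05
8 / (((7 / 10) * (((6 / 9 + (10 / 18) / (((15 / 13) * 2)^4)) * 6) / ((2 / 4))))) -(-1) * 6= 51743562/7003927 = 7.39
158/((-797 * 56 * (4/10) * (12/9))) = -1185/178528 = -0.01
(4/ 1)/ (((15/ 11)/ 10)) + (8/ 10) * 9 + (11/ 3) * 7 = 311/5 = 62.20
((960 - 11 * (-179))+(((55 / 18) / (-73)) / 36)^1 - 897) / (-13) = -96121673/614952 = -156.31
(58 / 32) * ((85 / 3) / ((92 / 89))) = 219385/4416 = 49.68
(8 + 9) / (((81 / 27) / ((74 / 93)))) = 1258/279 = 4.51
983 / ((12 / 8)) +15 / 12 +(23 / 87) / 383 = 29170715/44428 = 656.58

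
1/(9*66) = 1/594 = 0.00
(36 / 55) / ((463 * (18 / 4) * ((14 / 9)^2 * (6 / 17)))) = 459/1247785 = 0.00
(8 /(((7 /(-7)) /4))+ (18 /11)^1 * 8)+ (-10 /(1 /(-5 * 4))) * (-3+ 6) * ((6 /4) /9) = 892/11 = 81.09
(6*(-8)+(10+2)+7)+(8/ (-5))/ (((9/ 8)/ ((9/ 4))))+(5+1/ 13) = -1763/65 = -27.12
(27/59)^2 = 729/3481 = 0.21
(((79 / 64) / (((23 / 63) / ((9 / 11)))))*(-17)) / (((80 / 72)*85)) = -403137/809600 = -0.50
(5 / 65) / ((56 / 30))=15/364 = 0.04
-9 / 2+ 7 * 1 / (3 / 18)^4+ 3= 18141/2 = 9070.50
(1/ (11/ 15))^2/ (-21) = -75/847 = -0.09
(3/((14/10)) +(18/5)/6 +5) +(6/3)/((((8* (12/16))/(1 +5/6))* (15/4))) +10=16921/945 = 17.91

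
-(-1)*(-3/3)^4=1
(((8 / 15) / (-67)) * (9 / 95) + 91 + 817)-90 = 818.00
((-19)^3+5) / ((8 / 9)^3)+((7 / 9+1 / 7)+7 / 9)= -157364437/16128 = -9757.22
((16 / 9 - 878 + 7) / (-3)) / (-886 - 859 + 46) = -7823/45873 = -0.17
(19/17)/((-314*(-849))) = 19/4531962 = 0.00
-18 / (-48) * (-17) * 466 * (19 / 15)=-75259/20 = -3762.95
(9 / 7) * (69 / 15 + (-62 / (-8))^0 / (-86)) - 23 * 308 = -7078.10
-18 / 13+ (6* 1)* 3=216/13 = 16.62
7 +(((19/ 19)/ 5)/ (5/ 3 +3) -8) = -67/70 = -0.96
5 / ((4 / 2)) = 2.50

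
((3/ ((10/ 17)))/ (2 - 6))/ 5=-51/200 = -0.26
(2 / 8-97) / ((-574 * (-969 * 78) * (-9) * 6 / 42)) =43/24790896 = 0.00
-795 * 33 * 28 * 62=-45543960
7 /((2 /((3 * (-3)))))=-63/2 = -31.50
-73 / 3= -24.33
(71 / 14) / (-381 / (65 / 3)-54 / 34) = -0.26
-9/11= -0.82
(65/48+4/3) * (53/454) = 2279/7264 = 0.31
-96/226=-48/113 = -0.42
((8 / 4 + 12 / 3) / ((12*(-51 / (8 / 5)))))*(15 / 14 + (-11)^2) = -1.91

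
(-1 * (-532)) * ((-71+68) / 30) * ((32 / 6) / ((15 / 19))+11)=-212534/225 = -944.60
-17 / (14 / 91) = -221/2 = -110.50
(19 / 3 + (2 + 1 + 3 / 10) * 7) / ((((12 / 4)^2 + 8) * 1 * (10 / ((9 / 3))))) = 883/1700 = 0.52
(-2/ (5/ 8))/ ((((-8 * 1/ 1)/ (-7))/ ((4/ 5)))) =-56/25 = -2.24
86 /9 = 9.56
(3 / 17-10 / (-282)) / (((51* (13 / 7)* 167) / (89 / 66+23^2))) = 3660902/515184813 = 0.01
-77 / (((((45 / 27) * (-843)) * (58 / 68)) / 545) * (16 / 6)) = 428043/32596 = 13.13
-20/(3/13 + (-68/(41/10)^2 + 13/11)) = 2403830/316419 = 7.60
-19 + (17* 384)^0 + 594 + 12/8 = 1155/2 = 577.50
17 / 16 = 1.06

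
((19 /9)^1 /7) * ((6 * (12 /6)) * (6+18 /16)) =361/14 = 25.79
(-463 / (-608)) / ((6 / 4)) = 463/912 = 0.51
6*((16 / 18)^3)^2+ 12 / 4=1055729/177147 = 5.96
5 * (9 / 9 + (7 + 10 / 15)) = 130/3 = 43.33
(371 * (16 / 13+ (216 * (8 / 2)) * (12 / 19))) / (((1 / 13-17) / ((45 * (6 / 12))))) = -56382354/209 = -269772.03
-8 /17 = -0.47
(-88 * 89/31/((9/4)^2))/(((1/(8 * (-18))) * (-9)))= -2004992/2511 = -798.48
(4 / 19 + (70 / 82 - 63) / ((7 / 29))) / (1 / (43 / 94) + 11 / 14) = -120640800/1393631 = -86.57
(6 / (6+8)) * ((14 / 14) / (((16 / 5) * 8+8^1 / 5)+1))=5/329 = 0.02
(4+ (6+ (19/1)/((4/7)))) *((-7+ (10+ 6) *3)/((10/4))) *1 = 7093/10 = 709.30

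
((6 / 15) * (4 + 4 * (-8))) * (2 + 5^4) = -35112/5 = -7022.40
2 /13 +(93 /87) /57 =3709/21489 = 0.17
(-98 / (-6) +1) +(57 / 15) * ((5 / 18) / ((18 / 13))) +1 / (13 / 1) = 18.17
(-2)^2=4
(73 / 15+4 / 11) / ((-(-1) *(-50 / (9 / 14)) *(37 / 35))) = -2589/40700 = -0.06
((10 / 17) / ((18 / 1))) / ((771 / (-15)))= -25/39321 = 0.00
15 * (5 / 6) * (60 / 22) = 375/11 = 34.09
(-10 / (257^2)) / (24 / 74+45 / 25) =-1850/25957257 = 0.00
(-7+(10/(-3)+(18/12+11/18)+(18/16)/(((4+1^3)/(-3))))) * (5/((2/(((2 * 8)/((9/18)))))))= -6406/9 = -711.78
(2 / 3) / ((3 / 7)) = 14/9 = 1.56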